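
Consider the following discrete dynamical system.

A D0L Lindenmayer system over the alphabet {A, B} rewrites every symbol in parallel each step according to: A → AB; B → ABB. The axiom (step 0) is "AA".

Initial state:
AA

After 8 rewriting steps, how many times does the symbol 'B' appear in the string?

step 0: AA
step 1: ABAB
step 2: ABABBABABB
step 3: ABABBABABBABBABABBABABBABB
step 4: ABABBABABBABBABABBABABBABBABABBABBABABBABABBABBABABBABABBABBABABBABB
step 5: ABABBABABBABBABABBABABBABBABABBABBABABBABABBABBABABBABABBA…ABBABABBABABBABBABABBABABBABBABABBABBABABBABABBABBABABBABB  (len 178)
step 6: ABABBABABBABBABABBABABBABBABABBABBABABBABABBABBABABBABABBA…ABBABABBABABBABBABABBABABBABBABABBABBABABBABABBABBABABBABB  (len 466)
step 7: ABABBABABBABBABABBABABBABBABABBABBABABBABABBABBABABBABABBA…ABBABABBABABBABBABABBABABBABBABABBABBABABBABABBABBABABBABB  (len 1220)
step 8: ABABBABABBABBABABBABABBABBABABBABBABABBABABBABBABABBABABBA…ABBABABBABABBABBABABBABABBABBABABBABBABABBABABBABBABABBABB  (len 3194)

1974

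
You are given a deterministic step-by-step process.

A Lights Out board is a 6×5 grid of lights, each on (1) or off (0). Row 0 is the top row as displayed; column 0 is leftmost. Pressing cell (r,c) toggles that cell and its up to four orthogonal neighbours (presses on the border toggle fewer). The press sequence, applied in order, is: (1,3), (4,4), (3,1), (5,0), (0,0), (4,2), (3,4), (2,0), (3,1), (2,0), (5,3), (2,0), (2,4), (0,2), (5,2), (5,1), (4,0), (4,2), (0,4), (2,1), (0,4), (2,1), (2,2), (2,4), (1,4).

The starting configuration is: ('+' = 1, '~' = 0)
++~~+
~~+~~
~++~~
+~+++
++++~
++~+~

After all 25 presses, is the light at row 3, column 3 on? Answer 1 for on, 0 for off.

gen 0: ++~~+
~~+~~
~++~~
+~+++
++++~
++~+~
gen 1: ++~++
~~~++
~+++~
+~+++
++++~
++~+~
gen 2: ++~++
~~~++
~+++~
+~++~
+++~+
++~++
gen 3: ++~++
~~~++
~~++~
~+~+~
+~+~+
++~++
gen 4: ++~++
~~~++
~~++~
~+~+~
~~+~+
~~~++
gen 5: ~~~++
+~~++
~~++~
~+~+~
~~+~+
~~~++
gen 6: ~~~++
+~~++
~~++~
~+++~
~+~++
~~+++
gen 7: ~~~++
+~~++
~~+++
~++~+
~+~+~
~~+++
gen 8: ~~~++
~~~++
+++++
+++~+
~+~+~
~~+++
gen 9: ~~~++
~~~++
+~+++
~~~~+
~~~+~
~~+++
gen 10: ~~~++
+~~++
~++++
+~~~+
~~~+~
~~+++
gen 11: ~~~++
+~~++
~++++
+~~~+
~~~~~
~~~~~
gen 12: ~~~++
~~~++
+~+++
~~~~+
~~~~~
~~~~~
gen 13: ~~~++
~~~+~
+~+~~
~~~~~
~~~~~
~~~~~
gen 14: ~++~+
~~++~
+~+~~
~~~~~
~~~~~
~~~~~
gen 15: ~++~+
~~++~
+~+~~
~~~~~
~~+~~
~+++~
gen 16: ~++~+
~~++~
+~+~~
~~~~~
~++~~
+~~+~
gen 17: ~++~+
~~++~
+~+~~
+~~~~
+~+~~
~~~+~
gen 18: ~++~+
~~++~
+~+~~
+~+~~
++~+~
~~++~
gen 19: ~+++~
~~+++
+~+~~
+~+~~
++~+~
~~++~
gen 20: ~+++~
~++++
~+~~~
+++~~
++~+~
~~++~
gen 21: ~++~+
~+++~
~+~~~
+++~~
++~+~
~~++~
gen 22: ~++~+
~~++~
+~+~~
+~+~~
++~+~
~~++~
gen 23: ~++~+
~~~+~
++~+~
+~~~~
++~+~
~~++~
gen 24: ~++~+
~~~++
++~~+
+~~~+
++~+~
~~++~
gen 25: ~++~~
~~~~~
++~~~
+~~~+
++~+~
~~++~

0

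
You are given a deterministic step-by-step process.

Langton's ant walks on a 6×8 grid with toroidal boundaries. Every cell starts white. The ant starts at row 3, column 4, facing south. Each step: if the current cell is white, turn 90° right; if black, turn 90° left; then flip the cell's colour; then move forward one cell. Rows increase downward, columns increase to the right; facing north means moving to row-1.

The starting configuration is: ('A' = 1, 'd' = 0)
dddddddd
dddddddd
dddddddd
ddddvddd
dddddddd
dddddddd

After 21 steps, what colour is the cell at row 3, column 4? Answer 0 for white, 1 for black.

step 0: dddddddd
dddddddd
dddddddd
ddddvddd
dddddddd
dddddddd
step 1: dddddddd
dddddddd
dddddddd
ddd<Addd
dddddddd
dddddddd
step 2: dddddddd
dddddddd
ddd^dddd
dddAAddd
dddddddd
dddddddd
step 3: dddddddd
dddddddd
dddA>ddd
dddAAddd
dddddddd
dddddddd
step 4: dddddddd
dddddddd
dddAAddd
dddAvddd
dddddddd
dddddddd
step 5: dddddddd
dddddddd
dddAAddd
dddAd>dd
dddddddd
dddddddd
step 6: dddddddd
dddddddd
dddAAddd
dddAdAdd
dddddvdd
dddddddd
step 7: dddddddd
dddddddd
dddAAddd
dddAdAdd
dddd<Add
dddddddd
step 8: dddddddd
dddddddd
dddAAddd
dddA^Add
ddddAAdd
dddddddd
step 9: dddddddd
dddddddd
dddAAddd
dddAA>dd
ddddAAdd
dddddddd
step 10: dddddddd
dddddddd
dddAA^dd
dddAAddd
ddddAAdd
dddddddd
step 11: dddddddd
dddddddd
dddAAA>d
dddAAddd
ddddAAdd
dddddddd
step 12: dddddddd
dddddddd
dddAAAAd
dddAAdvd
ddddAAdd
dddddddd
step 13: dddddddd
dddddddd
dddAAAAd
dddAA<Ad
ddddAAdd
dddddddd
step 14: dddddddd
dddddddd
dddAA^Ad
dddAAAAd
ddddAAdd
dddddddd
step 15: dddddddd
dddddddd
dddA<dAd
dddAAAAd
ddddAAdd
dddddddd
step 16: dddddddd
dddddddd
dddAddAd
dddAvAAd
ddddAAdd
dddddddd
step 17: dddddddd
dddddddd
dddAddAd
dddAd>Ad
ddddAAdd
dddddddd
step 18: dddddddd
dddddddd
dddAd^Ad
dddAddAd
ddddAAdd
dddddddd
step 19: dddddddd
dddddddd
dddAdA>d
dddAddAd
ddddAAdd
dddddddd
step 20: dddddddd
dddddd^d
dddAdAdd
dddAddAd
ddddAAdd
dddddddd
step 21: dddddddd
ddddddA>
dddAdAdd
dddAddAd
ddddAAdd
dddddddd

0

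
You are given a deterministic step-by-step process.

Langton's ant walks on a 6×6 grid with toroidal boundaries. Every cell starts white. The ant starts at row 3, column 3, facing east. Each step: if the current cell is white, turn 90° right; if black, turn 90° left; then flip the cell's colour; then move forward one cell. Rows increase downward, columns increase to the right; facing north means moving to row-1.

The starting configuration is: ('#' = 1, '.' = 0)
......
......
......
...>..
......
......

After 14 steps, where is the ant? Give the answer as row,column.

2,2

gen 0: ......
......
......
...>..
......
......
gen 1: ......
......
......
...#..
...v..
......
gen 2: ......
......
......
...#..
..<#..
......
gen 3: ......
......
......
..^#..
..##..
......
gen 4: ......
......
......
..#>..
..##..
......
gen 5: ......
......
...^..
..#...
..##..
......
gen 6: ......
......
...#>.
..#...
..##..
......
gen 7: ......
......
...##.
..#.v.
..##..
......
gen 8: ......
......
...##.
..#<#.
..##..
......
gen 9: ......
......
...^#.
..###.
..##..
......
gen 10: ......
......
..<.#.
..###.
..##..
......
gen 11: ......
..^...
..#.#.
..###.
..##..
......
gen 12: ......
..#>..
..#.#.
..###.
..##..
......
gen 13: ......
..##..
..#v#.
..###.
..##..
......
gen 14: ......
..##..
..<##.
..###.
..##..
......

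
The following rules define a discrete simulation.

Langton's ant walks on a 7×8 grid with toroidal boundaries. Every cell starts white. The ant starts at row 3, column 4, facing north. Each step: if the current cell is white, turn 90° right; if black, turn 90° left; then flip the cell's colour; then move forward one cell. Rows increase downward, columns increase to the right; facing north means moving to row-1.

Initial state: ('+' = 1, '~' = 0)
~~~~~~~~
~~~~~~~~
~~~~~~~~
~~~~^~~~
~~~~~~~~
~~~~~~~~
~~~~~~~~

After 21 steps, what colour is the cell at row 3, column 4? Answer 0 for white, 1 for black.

t=0: ~~~~~~~~
~~~~~~~~
~~~~~~~~
~~~~^~~~
~~~~~~~~
~~~~~~~~
~~~~~~~~
t=1: ~~~~~~~~
~~~~~~~~
~~~~~~~~
~~~~+>~~
~~~~~~~~
~~~~~~~~
~~~~~~~~
t=2: ~~~~~~~~
~~~~~~~~
~~~~~~~~
~~~~++~~
~~~~~v~~
~~~~~~~~
~~~~~~~~
t=3: ~~~~~~~~
~~~~~~~~
~~~~~~~~
~~~~++~~
~~~~<+~~
~~~~~~~~
~~~~~~~~
t=4: ~~~~~~~~
~~~~~~~~
~~~~~~~~
~~~~^+~~
~~~~++~~
~~~~~~~~
~~~~~~~~
t=5: ~~~~~~~~
~~~~~~~~
~~~~~~~~
~~~<~+~~
~~~~++~~
~~~~~~~~
~~~~~~~~
t=6: ~~~~~~~~
~~~~~~~~
~~~^~~~~
~~~+~+~~
~~~~++~~
~~~~~~~~
~~~~~~~~
t=7: ~~~~~~~~
~~~~~~~~
~~~+>~~~
~~~+~+~~
~~~~++~~
~~~~~~~~
~~~~~~~~
t=8: ~~~~~~~~
~~~~~~~~
~~~++~~~
~~~+v+~~
~~~~++~~
~~~~~~~~
~~~~~~~~
t=9: ~~~~~~~~
~~~~~~~~
~~~++~~~
~~~<++~~
~~~~++~~
~~~~~~~~
~~~~~~~~
t=10: ~~~~~~~~
~~~~~~~~
~~~++~~~
~~~~++~~
~~~v++~~
~~~~~~~~
~~~~~~~~
t=11: ~~~~~~~~
~~~~~~~~
~~~++~~~
~~~~++~~
~~<+++~~
~~~~~~~~
~~~~~~~~
t=12: ~~~~~~~~
~~~~~~~~
~~~++~~~
~~^~++~~
~~++++~~
~~~~~~~~
~~~~~~~~
t=13: ~~~~~~~~
~~~~~~~~
~~~++~~~
~~+>++~~
~~++++~~
~~~~~~~~
~~~~~~~~
t=14: ~~~~~~~~
~~~~~~~~
~~~++~~~
~~++++~~
~~+v++~~
~~~~~~~~
~~~~~~~~
t=15: ~~~~~~~~
~~~~~~~~
~~~++~~~
~~++++~~
~~+~>+~~
~~~~~~~~
~~~~~~~~
t=16: ~~~~~~~~
~~~~~~~~
~~~++~~~
~~++^+~~
~~+~~+~~
~~~~~~~~
~~~~~~~~
t=17: ~~~~~~~~
~~~~~~~~
~~~++~~~
~~+<~+~~
~~+~~+~~
~~~~~~~~
~~~~~~~~
t=18: ~~~~~~~~
~~~~~~~~
~~~++~~~
~~+~~+~~
~~+v~+~~
~~~~~~~~
~~~~~~~~
t=19: ~~~~~~~~
~~~~~~~~
~~~++~~~
~~+~~+~~
~~<+~+~~
~~~~~~~~
~~~~~~~~
t=20: ~~~~~~~~
~~~~~~~~
~~~++~~~
~~+~~+~~
~~~+~+~~
~~v~~~~~
~~~~~~~~
t=21: ~~~~~~~~
~~~~~~~~
~~~++~~~
~~+~~+~~
~~~+~+~~
~<+~~~~~
~~~~~~~~

0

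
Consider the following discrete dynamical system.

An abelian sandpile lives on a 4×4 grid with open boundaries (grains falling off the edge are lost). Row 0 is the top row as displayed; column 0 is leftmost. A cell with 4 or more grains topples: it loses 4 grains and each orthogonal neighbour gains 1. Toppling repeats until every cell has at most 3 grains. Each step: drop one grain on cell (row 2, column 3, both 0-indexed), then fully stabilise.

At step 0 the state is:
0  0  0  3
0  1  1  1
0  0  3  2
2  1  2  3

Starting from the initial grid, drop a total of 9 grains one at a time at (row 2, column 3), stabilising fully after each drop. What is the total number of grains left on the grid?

19

[0] 0  0  0  3
0  1  1  1
0  0  3  2
2  1  2  3
[1] 0  0  0  3
0  1  1  1
0  0  3  3
2  1  2  3
[2] 0  0  0  3
0  1  2  2
0  1  1  2
2  2  0  1
[3] 0  0  0  3
0  1  2  2
0  1  1  3
2  2  0  1
[4] 0  0  0  3
0  1  2  3
0  1  2  0
2  2  0  2
[5] 0  0  0  3
0  1  2  3
0  1  2  1
2  2  0  2
[6] 0  0  0  3
0  1  2  3
0  1  2  2
2  2  0  2
[7] 0  0  0  3
0  1  2  3
0  1  2  3
2  2  0  2
[8] 0  0  1  0
0  1  3  1
0  1  3  1
2  2  0  3
[9] 0  0  1  0
0  1  3  1
0  1  3  2
2  2  0  3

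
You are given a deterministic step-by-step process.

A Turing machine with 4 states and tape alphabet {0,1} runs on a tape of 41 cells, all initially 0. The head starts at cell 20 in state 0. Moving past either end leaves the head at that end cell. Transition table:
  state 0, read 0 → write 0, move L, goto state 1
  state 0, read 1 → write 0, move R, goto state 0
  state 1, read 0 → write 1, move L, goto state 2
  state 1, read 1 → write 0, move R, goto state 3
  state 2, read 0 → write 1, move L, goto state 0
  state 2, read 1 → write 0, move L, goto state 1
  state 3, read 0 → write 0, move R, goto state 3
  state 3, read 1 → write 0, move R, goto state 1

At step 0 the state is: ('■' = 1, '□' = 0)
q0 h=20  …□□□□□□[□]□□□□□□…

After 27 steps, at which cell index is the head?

gen 0: q0 h=20  …□□□□□□[□]□□□□□□…
gen 1: q1 h=19  …□□□□□□[□]□□□□□□…
gen 2: q2 h=18  …□□□□□□[□]■□□□□□…
gen 3: q0 h=17  …□□□□□□[□]■■□□□□…
gen 4: q1 h=16  …□□□□□□[□]□■■□□□…
gen 5: q2 h=15  …□□□□□□[□]■□■■□□…
gen 6: q0 h=14  …□□□□□□[□]■■□■■□…
gen 7: q1 h=13  …□□□□□□[□]□■■□■■…
gen 8: q2 h=12  …□□□□□□[□]■□■■□■…
gen 9: q0 h=11  …□□□□□□[□]■■□■■□…
gen 10: q1 h=10  …□□□□□□[□]□■■□■■…
gen 11: q2 h= 9  …□□□□□□[□]■□■■□■…
gen 12: q0 h= 8  …□□□□□□[□]■■□■■□…
gen 13: q1 h= 7  …□□□□□□[□]□■■□■■…
gen 14: q2 h= 6  |□□□□□□[□]■□■■□■…
gen 15: q0 h= 5  |□□□□□[□]■■□■■□…
gen 16: q1 h= 4  |□□□□[□]□■■□■■…
gen 17: q2 h= 3  |□□□[□]■□■■□■…
gen 18: q0 h= 2  |□□[□]■■□■■□…
gen 19: q1 h= 1  |□[□]□■■□■■…
gen 20: q2 h= 0  |[□]■□■■□■…
gen 21: q0 h= 0  |[■]■□■■□■…
gen 22: q0 h= 1  |□[■]□■■□■■…
gen 23: q0 h= 2  |□□[□]■■□■■□…
gen 24: q1 h= 1  |□[□]□■■□■■…
gen 25: q2 h= 0  |[□]■□■■□■…
gen 26: q0 h= 0  |[■]■□■■□■…
gen 27: q0 h= 1  |□[■]□■■□■■…

1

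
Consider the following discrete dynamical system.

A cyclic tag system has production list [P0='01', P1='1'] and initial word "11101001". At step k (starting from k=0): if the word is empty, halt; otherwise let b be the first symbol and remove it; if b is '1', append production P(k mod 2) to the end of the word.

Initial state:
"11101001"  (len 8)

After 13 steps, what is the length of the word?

gen 0: "11101001"  (len 8)
gen 1: "110100101"  (len 9)
gen 2: "101001011"  (len 9)
gen 3: "0100101101"  (len 10)
gen 4: "100101101"  (len 9)
gen 5: "0010110101"  (len 10)
gen 6: "010110101"  (len 9)
gen 7: "10110101"  (len 8)
gen 8: "01101011"  (len 8)
gen 9: "1101011"  (len 7)
gen 10: "1010111"  (len 7)
gen 11: "01011101"  (len 8)
gen 12: "1011101"  (len 7)
gen 13: "01110101"  (len 8)

8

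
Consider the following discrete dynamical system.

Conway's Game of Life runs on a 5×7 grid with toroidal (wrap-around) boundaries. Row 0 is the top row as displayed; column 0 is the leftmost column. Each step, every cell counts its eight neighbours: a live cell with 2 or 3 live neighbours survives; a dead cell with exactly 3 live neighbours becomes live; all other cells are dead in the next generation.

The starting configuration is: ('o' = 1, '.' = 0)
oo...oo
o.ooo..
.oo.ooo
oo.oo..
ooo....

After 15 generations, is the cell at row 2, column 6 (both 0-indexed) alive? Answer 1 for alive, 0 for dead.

0

k=0  oo...oo
o.ooo..
.oo.ooo
oo.oo..
ooo....
k=1  ....oo.
.......
......o
....o..
...ooo.
k=2  ...o.o.
.....o.
.......
...oo..
...o...
k=3  .......
....o..
....o..
...oo..
..oo...
k=4  ...o...
.......
....oo.
..o.o..
..ooo..
k=5  ..ooo..
....o..
...ooo.
..o....
..o.o..
k=6  ..o.oo.
..o....
...ooo.
..o..o.
.oo.o..
k=7  ..o.oo.
..o....
..oooo.
.oo..o.
.oo.o..
k=8  ..o.oo.
.oo....
....oo.
.....o.
....o..
k=9  .oo.oo.
.oo....
....oo.
.....o.
...oo..
k=10  .o..oo.
.oo....
....oo.
...o.o.
..oo...
k=11  .o..o..
.ooo...
..oooo.
..oo.o.
..oo.o.
k=12  .o..o..
.o...o.
.....o.
.o...oo
.o...o.
k=13  ooo.oo.
....oo.
o...oo.
o...ooo
.oo.ooo
k=14  o.o....
o......
o..o...
.......
..o....
k=15  .......
o.....o
.......
.......
.o.....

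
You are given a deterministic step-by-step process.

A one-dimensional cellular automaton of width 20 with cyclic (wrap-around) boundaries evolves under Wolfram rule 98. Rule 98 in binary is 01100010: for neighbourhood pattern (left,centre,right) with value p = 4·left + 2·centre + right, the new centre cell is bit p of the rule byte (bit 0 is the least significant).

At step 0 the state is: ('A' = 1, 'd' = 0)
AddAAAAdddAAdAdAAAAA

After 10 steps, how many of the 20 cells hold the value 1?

7

[0] AddAAAAdddAAdAdAAAAA
[1] AdAdddAddAdAAdAddddd
[2] dAdddAddAdAdAAdddddA
[3] AdddAddAdAdAdAddddAd
[4] dddAddAdAdAdAddddAdA
[5] ddAddAdAdAdAddddAdAd
[6] dAddAdAdAdAddddAdAdd
[7] AddAdAdAdAddddAdAddd
[8] ddAdAdAdAddddAdAdddA
[9] dAdAdAdAddddAdAdddAd
[10] AdAdAdAddddAdAdddAdd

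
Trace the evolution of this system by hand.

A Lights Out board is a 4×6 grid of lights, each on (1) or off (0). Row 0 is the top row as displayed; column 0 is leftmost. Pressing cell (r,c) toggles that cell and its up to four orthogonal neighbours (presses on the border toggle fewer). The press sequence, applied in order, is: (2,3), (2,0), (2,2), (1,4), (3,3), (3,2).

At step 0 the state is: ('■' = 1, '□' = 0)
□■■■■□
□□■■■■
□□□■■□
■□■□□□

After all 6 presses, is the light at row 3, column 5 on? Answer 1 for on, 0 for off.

t=0: □■■■■□
□□■■■■
□□□■■□
■□■□□□
t=1: □■■■■□
□□■□■■
□□■□□□
■□■■□□
t=2: □■■■■□
■□■□■■
■■■□□□
□□■■□□
t=3: □■■■■□
■□□□■■
■□□■□□
□□□■□□
t=4: □■■■□□
■□□■□□
■□□■■□
□□□■□□
t=5: □■■■□□
■□□■□□
■□□□■□
□□■□■□
t=6: □■■■□□
■□□■□□
■□■□■□
□■□■■□

0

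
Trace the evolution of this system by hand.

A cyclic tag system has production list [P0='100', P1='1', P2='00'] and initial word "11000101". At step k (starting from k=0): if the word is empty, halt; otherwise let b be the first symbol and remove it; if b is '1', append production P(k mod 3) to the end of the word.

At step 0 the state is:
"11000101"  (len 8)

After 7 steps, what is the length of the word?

7

[0] "11000101"  (len 8)
[1] "1000101100"  (len 10)
[2] "0001011001"  (len 10)
[3] "001011001"  (len 9)
[4] "01011001"  (len 8)
[5] "1011001"  (len 7)
[6] "01100100"  (len 8)
[7] "1100100"  (len 7)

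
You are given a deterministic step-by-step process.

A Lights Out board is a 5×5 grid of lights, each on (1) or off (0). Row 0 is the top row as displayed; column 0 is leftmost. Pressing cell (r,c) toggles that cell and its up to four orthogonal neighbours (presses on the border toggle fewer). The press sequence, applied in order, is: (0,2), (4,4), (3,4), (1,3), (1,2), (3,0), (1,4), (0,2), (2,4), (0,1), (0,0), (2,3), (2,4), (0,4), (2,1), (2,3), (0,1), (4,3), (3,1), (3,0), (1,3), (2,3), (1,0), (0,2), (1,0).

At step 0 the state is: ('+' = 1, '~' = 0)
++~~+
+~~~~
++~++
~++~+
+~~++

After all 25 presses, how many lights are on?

13

0) ++~~+
+~~~~
++~++
~++~+
+~~++
1) +~+++
+~+~~
++~++
~++~+
+~~++
2) +~+++
+~+~~
++~++
~++~~
+~~~~
3) +~+++
+~+~~
++~+~
~++++
+~~~+
4) +~+~+
+~~++
++~~~
~++++
+~~~+
5) +~~~+
+++~+
+++~~
~++++
+~~~+
6) +~~~+
+++~+
~++~~
+~+++
~~~~+
7) +~~~~
++++~
~++~+
+~+++
~~~~+
8) ++++~
++~+~
~++~+
+~+++
~~~~+
9) ++++~
++~++
~+++~
+~++~
~~~~+
10) ~~~+~
+~~++
~+++~
+~++~
~~~~+
11) ++~+~
~~~++
~+++~
+~++~
~~~~+
12) ++~+~
~~~~+
~+~~+
+~+~~
~~~~+
13) ++~+~
~~~~~
~+~+~
+~+~+
~~~~+
14) ++~~+
~~~~+
~+~+~
+~+~+
~~~~+
15) ++~~+
~+~~+
+~++~
+++~+
~~~~+
16) ++~~+
~+~++
+~~~+
+++++
~~~~+
17) ~~+~+
~~~++
+~~~+
+++++
~~~~+
18) ~~+~+
~~~++
+~~~+
+++~+
~~++~
19) ~~+~+
~~~++
++~~+
~~~~+
~+++~
20) ~~+~+
~~~++
~+~~+
++~~+
++++~
21) ~~+++
~~+~~
~+~++
++~~+
++++~
22) ~~+++
~~++~
~++~~
++~++
++++~
23) +~+++
++++~
+++~~
++~++
++++~
24) ++~~+
++~+~
+++~~
++~++
++++~
25) ~+~~+
~~~+~
~++~~
++~++
++++~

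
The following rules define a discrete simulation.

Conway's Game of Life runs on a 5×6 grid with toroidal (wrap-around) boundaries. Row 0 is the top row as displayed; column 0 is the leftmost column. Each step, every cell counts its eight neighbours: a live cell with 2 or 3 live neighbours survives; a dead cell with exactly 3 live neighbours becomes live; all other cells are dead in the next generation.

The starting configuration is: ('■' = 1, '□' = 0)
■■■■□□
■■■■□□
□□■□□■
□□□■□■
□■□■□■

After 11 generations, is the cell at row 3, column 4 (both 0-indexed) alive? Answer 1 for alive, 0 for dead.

0

gen 0: ■■■■□□
■■■■□□
□□■□□■
□□□■□■
□■□■□■
gen 1: □□□□□■
□□□□■■
□□□□□■
□□□■□■
□■□■□■
gen 2: □□□□□■
■□□□■■
■□□□□■
□□■□□■
□□■□□■
gen 3: □□□□□□
□□□□■□
□■□□□□
□■□□■■
■□□□■■
gen 4: □□□□■□
□□□□□□
■□□□■■
□■□□■□
■□□□■□
gen 5: □□□□□■
□□□□■□
■□□□■■
□■□■■□
□□□■■□
gen 6: □□□■□■
■□□□■□
■□□□□□
■□■□□□
□□■■□■
gen 7: ■□■■□■
■□□□■□
■□□□□□
■□■■□■
■■■■□■
gen 8: □□□□□□
■□□■■□
■□□■■□
□□□■□□
□□□□□□
gen 9: □□□□□□
□□□■■□
□□■□□□
□□□■■□
□□□□□□
gen 10: □□□□□□
□□□■□□
□□■□□□
□□□■□□
□□□□□□
gen 11: □□□□□□
□□□□□□
□□■■□□
□□□□□□
□□□□□□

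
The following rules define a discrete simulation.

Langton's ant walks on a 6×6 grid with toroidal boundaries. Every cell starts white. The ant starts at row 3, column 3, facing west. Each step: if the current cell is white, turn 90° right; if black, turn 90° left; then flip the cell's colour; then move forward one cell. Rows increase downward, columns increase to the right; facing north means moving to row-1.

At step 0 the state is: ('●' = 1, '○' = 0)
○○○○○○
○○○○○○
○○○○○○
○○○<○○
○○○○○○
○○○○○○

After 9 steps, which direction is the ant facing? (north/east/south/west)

0) ○○○○○○
○○○○○○
○○○○○○
○○○<○○
○○○○○○
○○○○○○
1) ○○○○○○
○○○○○○
○○○^○○
○○○●○○
○○○○○○
○○○○○○
2) ○○○○○○
○○○○○○
○○○●>○
○○○●○○
○○○○○○
○○○○○○
3) ○○○○○○
○○○○○○
○○○●●○
○○○●v○
○○○○○○
○○○○○○
4) ○○○○○○
○○○○○○
○○○●●○
○○○<●○
○○○○○○
○○○○○○
5) ○○○○○○
○○○○○○
○○○●●○
○○○○●○
○○○v○○
○○○○○○
6) ○○○○○○
○○○○○○
○○○●●○
○○○○●○
○○<●○○
○○○○○○
7) ○○○○○○
○○○○○○
○○○●●○
○○^○●○
○○●●○○
○○○○○○
8) ○○○○○○
○○○○○○
○○○●●○
○○●>●○
○○●●○○
○○○○○○
9) ○○○○○○
○○○○○○
○○○●●○
○○●●●○
○○●v○○
○○○○○○

south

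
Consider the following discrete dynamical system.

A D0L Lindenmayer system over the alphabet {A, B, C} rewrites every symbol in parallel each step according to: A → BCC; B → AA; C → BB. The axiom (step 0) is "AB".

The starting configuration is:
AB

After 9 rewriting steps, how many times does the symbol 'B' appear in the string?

k=0  AB
k=1  BCCAA
k=2  AABBBBBCCBCC
k=3  BCCBCCAAAAAAAAAABBBBAABBBB
k=4  AABBBBAABBBBBCCBCCBCCBCCBCCBCCBCCBCCBCCBCCAAAAAAAABCCBCCAAAAAAAA
k=5  BCCBCCAAAAAAAABCCBCCAAAAAAAAAABBBBAABBBBAABBBBAABBBBAABBBB…CBCCBCCBCCBCCBCCBCCBCCAABBBBAABBBBBCCBCCBCCBCCBCCBCCBCCBCC  (len 148)
k=6  AABBBBAABBBBBCCBCCBCCBCCBCCBCCBCCBCCAABBBBAABBBBBCCBCCBCCB…CCAAAAAAAAAABBBBAABBBBAABBBBAABBBBAABBBBAABBBBAABBBBAABBBB  (len 336)
k=7  BCCBCCAAAAAAAABCCBCCAAAAAAAAAABBBBAABBBBAABBBBAABBBBAABBBB…AABCCBCCAAAAAAAABCCBCCAAAAAAAABCCBCCAAAAAAAABCCBCCAAAAAAAA  (len 808)
k=8  AABBBBAABBBBBCCBCCBCCBCCBCCBCCBCCBCCAABBBBAABBBBBCCBCCBCCB…CBCCBCCBCCBCCBCCBCCBCCAABBBBAABBBBBCCBCCBCCBCCBCCBCCBCCBCC  (len 1856)
k=9  BCCBCCAAAAAAAABCCBCCAAAAAAAAAABBBBAABBBBAABBBBAABBBBAABBBB…CCAAAAAAAAAABBBBAABBBBAABBBBAABBBBAABBBBAABBBBAABBBBAABBBB  (len 4304)

1552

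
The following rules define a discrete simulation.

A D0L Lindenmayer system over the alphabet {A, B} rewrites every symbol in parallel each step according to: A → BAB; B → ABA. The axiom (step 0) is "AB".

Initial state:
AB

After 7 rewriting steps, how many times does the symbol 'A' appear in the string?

k=0  AB
k=1  BABABA
k=2  ABABABABABABABABAB
k=3  BABABABABABABABABABABABABABABABABABABABABABABABABABABA
k=4  ABABABABABABABABABABABABABABABABABABABABABABABABABABABABAB…ABABABABABABABABABABABABABABABABABABABABABABABABABABABABAB  (len 162)
k=5  BABABABABABABABABABABABABABABABABABABABABABABABABABABABABA…BABABABABABABABABABABABABABABABABABABABABABABABABABABABABA  (len 486)
k=6  ABABABABABABABABABABABABABABABABABABABABABABABABABABABABAB…ABABABABABABABABABABABABABABABABABABABABABABABABABABABABAB  (len 1458)
k=7  BABABABABABABABABABABABABABABABABABABABABABABABABABABABABA…BABABABABABABABABABABABABABABABABABABABABABABABABABABABABA  (len 4374)

2187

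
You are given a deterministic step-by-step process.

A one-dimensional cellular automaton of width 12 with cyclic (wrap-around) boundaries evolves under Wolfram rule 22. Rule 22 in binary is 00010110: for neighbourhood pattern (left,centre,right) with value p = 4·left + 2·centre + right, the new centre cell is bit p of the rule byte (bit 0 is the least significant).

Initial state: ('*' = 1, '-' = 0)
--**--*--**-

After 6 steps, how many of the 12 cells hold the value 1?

step 0: --**--*--**-
step 1: -*--*****--*
step 2: -***-----***
step 3: ----*---*---
step 4: ---***-***--
step 5: --*-------*-
step 6: -***-----***

6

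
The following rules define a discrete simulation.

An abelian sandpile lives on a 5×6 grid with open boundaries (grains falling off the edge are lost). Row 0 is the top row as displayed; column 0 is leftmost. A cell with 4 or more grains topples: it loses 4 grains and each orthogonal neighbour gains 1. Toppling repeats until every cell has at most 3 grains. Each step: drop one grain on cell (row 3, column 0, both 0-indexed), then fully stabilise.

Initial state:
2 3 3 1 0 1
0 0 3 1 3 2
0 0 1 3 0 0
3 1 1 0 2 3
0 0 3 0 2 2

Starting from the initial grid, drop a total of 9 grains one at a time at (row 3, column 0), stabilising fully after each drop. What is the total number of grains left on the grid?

[0] 2 3 3 1 0 1
0 0 3 1 3 2
0 0 1 3 0 0
3 1 1 0 2 3
0 0 3 0 2 2
[1] 2 3 3 1 0 1
0 0 3 1 3 2
1 0 1 3 0 0
0 2 1 0 2 3
1 0 3 0 2 2
[2] 2 3 3 1 0 1
0 0 3 1 3 2
1 0 1 3 0 0
1 2 1 0 2 3
1 0 3 0 2 2
[3] 2 3 3 1 0 1
0 0 3 1 3 2
1 0 1 3 0 0
2 2 1 0 2 3
1 0 3 0 2 2
[4] 2 3 3 1 0 1
0 0 3 1 3 2
1 0 1 3 0 0
3 2 1 0 2 3
1 0 3 0 2 2
[5] 2 3 3 1 0 1
0 0 3 1 3 2
2 0 1 3 0 0
0 3 1 0 2 3
2 0 3 0 2 2
[6] 2 3 3 1 0 1
0 0 3 1 3 2
2 0 1 3 0 0
1 3 1 0 2 3
2 0 3 0 2 2
[7] 2 3 3 1 0 1
0 0 3 1 3 2
2 0 1 3 0 0
2 3 1 0 2 3
2 0 3 0 2 2
[8] 2 3 3 1 0 1
0 0 3 1 3 2
2 0 1 3 0 0
3 3 1 0 2 3
2 0 3 0 2 2
[9] 2 3 3 1 0 1
0 0 3 1 3 2
3 1 1 3 0 0
1 0 2 0 2 3
3 1 3 0 2 2

46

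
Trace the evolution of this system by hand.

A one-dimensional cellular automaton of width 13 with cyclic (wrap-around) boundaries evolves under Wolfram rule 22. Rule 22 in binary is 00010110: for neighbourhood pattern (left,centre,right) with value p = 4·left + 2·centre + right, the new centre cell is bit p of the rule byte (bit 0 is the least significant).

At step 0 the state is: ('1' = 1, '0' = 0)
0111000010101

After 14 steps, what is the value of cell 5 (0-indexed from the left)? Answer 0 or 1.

0

step 0: 0111000010101
step 1: 0000100110101
step 2: 1001111000101
step 3: 0110000101100
step 4: 1001001100010
step 5: 1111110010110
step 6: 0000001110000
step 7: 0000010001000
step 8: 0000111011100
step 9: 0001000000010
step 10: 0011100000111
step 11: 1100010001000
step 12: 0010111011101
step 13: 1110000000001
step 14: 0001000000010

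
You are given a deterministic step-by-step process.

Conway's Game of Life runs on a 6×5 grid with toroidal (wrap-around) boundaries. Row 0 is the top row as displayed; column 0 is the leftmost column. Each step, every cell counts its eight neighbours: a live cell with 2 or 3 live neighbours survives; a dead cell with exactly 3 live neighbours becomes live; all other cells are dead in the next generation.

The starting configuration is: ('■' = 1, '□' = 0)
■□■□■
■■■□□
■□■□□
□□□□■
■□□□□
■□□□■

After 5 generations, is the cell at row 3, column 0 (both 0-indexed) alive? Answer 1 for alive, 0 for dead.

0

0) ■□■□■
■■■□□
■□■□□
□□□□■
■□□□□
■□□□■
1) □□■□□
□□■□□
■□■■■
■■□□■
■□□□□
□□□■□
2) □□■■□
□□■□■
□□■□□
□□■□□
■■□□□
□□□□□
3) □□■■□
□■■□□
□■■□□
□□■□□
□■□□□
□■■□□
4) □□□■□
□□□□□
□□□■□
□□■□□
□■□□□
□■□■□
5) □□■□□
□□□□□
□□□□□
□□■□□
□■□□□
□□□□□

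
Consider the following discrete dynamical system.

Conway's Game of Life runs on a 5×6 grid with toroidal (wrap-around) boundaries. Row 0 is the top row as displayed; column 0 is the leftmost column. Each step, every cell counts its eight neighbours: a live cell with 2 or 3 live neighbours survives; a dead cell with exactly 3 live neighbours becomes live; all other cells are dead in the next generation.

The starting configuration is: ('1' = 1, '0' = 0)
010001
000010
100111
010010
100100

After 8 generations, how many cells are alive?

10

step 0: 010001
000010
100111
010010
100100
step 1: 100011
000100
100100
011000
111011
step 2: 001000
100100
010100
000010
001010
step 3: 011000
010100
001110
001010
000000
step 4: 011000
010010
010010
001010
011100
step 5: 100000
110100
011011
000010
000000
step 6: 110000
000110
011011
000111
000000
step 7: 000000
000110
101000
101101
100011
step 8: 000100
000100
101000
001100
110110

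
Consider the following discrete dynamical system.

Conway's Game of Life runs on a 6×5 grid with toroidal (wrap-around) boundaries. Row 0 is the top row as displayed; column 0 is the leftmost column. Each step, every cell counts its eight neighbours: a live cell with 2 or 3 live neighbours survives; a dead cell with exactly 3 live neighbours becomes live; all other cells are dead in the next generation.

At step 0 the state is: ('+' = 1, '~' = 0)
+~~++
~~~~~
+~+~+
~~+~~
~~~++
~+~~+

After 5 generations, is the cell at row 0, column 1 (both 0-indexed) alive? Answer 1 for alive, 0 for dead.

t=0: +~~++
~~~~~
+~+~+
~~+~~
~~~++
~+~~+
t=1: +~~++
~+~~~
~+~+~
+++~~
+~+++
~~+~~
t=2: +++++
~+~+~
~~~~~
~~~~~
+~~~+
~~+~~
t=3: +~~~+
~+~+~
~~~~~
~~~~~
~~~~~
~~+~~
t=4: +++++
+~~~+
~~~~~
~~~~~
~~~~~
~~~~~
t=5: ~+++~
~~+~~
~~~~~
~~~~~
~~~~~
+++++

1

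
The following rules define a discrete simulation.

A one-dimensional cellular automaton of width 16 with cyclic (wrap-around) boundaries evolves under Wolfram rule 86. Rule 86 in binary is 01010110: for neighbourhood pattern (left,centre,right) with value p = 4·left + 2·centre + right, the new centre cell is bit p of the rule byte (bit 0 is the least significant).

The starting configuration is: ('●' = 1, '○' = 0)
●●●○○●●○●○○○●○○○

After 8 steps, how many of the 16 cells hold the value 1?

k=0  ●●●○○●●○●○○○●○○○
k=1  ○○●●●○●○●●○●●●○●
k=2  ●●○○●○●○○●○○○●○●
k=3  ○●●●●○●●●●●○●●○○
k=4  ●○○○●○○○○○●○○●●○
k=5  ●●○●●●○○○●●●●○●○
k=6  ○●○○○●●○●○○○●○●○
k=7  ●●●○●○●○●●○●●○●●
k=8  ○○●○●○●○○●○○●○○○

5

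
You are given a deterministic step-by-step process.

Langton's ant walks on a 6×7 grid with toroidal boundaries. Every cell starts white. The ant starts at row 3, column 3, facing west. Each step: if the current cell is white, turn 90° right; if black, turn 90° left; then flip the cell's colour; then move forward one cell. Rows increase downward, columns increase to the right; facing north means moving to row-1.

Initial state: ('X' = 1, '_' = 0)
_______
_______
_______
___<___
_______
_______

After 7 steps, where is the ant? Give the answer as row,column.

3,2

t=0: _______
_______
_______
___<___
_______
_______
t=1: _______
_______
___^___
___X___
_______
_______
t=2: _______
_______
___X>__
___X___
_______
_______
t=3: _______
_______
___XX__
___Xv__
_______
_______
t=4: _______
_______
___XX__
___<X__
_______
_______
t=5: _______
_______
___XX__
____X__
___v___
_______
t=6: _______
_______
___XX__
____X__
__<X___
_______
t=7: _______
_______
___XX__
__^_X__
__XX___
_______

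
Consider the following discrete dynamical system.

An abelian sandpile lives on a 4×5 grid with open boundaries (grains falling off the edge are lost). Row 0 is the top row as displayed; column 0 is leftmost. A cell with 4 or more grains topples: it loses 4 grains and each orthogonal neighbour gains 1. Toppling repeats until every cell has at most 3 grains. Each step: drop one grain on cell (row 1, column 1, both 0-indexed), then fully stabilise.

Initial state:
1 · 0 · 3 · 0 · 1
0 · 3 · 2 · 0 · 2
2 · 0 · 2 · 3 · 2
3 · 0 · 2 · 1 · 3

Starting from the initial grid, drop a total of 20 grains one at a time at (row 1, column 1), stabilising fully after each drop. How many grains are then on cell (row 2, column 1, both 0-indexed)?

[0] 1 · 0 · 3 · 0 · 1
0 · 3 · 2 · 0 · 2
2 · 0 · 2 · 3 · 2
3 · 0 · 2 · 1 · 3
[1] 1 · 1 · 3 · 0 · 1
1 · 0 · 3 · 0 · 2
2 · 1 · 2 · 3 · 2
3 · 0 · 2 · 1 · 3
[2] 1 · 1 · 3 · 0 · 1
1 · 1 · 3 · 0 · 2
2 · 1 · 2 · 3 · 2
3 · 0 · 2 · 1 · 3
[3] 1 · 1 · 3 · 0 · 1
1 · 2 · 3 · 0 · 2
2 · 1 · 2 · 3 · 2
3 · 0 · 2 · 1 · 3
[4] 1 · 1 · 3 · 0 · 1
1 · 3 · 3 · 0 · 2
2 · 1 · 2 · 3 · 2
3 · 0 · 2 · 1 · 3
[5] 1 · 3 · 0 · 1 · 1
2 · 1 · 1 · 1 · 2
2 · 2 · 3 · 3 · 2
3 · 0 · 2 · 1 · 3
[6] 1 · 3 · 0 · 1 · 1
2 · 2 · 1 · 1 · 2
2 · 2 · 3 · 3 · 2
3 · 0 · 2 · 1 · 3
[7] 1 · 3 · 0 · 1 · 1
2 · 3 · 1 · 1 · 2
2 · 2 · 3 · 3 · 2
3 · 0 · 2 · 1 · 3
[8] 2 · 0 · 1 · 1 · 1
3 · 1 · 2 · 1 · 2
2 · 3 · 3 · 3 · 2
3 · 0 · 2 · 1 · 3
[9] 2 · 0 · 1 · 1 · 1
3 · 2 · 2 · 1 · 2
2 · 3 · 3 · 3 · 2
3 · 0 · 2 · 1 · 3
[10] 2 · 0 · 1 · 1 · 1
3 · 3 · 2 · 1 · 2
2 · 3 · 3 · 3 · 2
3 · 0 · 2 · 1 · 3
[11] 3 · 1 · 2 · 1 · 1
1 · 3 · 0 · 3 · 2
1 · 2 · 2 · 0 · 3
0 · 2 · 3 · 2 · 3
[12] 3 · 2 · 2 · 1 · 1
2 · 0 · 1 · 3 · 2
1 · 3 · 2 · 0 · 3
0 · 2 · 3 · 2 · 3
[13] 3 · 2 · 2 · 1 · 1
2 · 1 · 1 · 3 · 2
1 · 3 · 2 · 0 · 3
0 · 2 · 3 · 2 · 3
[14] 3 · 2 · 2 · 1 · 1
2 · 2 · 1 · 3 · 2
1 · 3 · 2 · 0 · 3
0 · 2 · 3 · 2 · 3
[15] 3 · 2 · 2 · 1 · 1
2 · 3 · 1 · 3 · 2
1 · 3 · 2 · 0 · 3
0 · 2 · 3 · 2 · 3
[16] 3 · 3 · 2 · 1 · 1
3 · 1 · 2 · 3 · 2
2 · 0 · 3 · 0 · 3
0 · 3 · 3 · 2 · 3
[17] 3 · 3 · 2 · 1 · 1
3 · 2 · 2 · 3 · 2
2 · 0 · 3 · 0 · 3
0 · 3 · 3 · 2 · 3
[18] 3 · 3 · 2 · 1 · 1
3 · 3 · 2 · 3 · 2
2 · 0 · 3 · 0 · 3
0 · 3 · 3 · 2 · 3
[19] 1 · 1 · 3 · 1 · 1
1 · 2 · 3 · 3 · 2
3 · 1 · 3 · 0 · 3
0 · 3 · 3 · 2 · 3
[20] 1 · 1 · 3 · 1 · 1
1 · 3 · 3 · 3 · 2
3 · 1 · 3 · 0 · 3
0 · 3 · 3 · 2 · 3

1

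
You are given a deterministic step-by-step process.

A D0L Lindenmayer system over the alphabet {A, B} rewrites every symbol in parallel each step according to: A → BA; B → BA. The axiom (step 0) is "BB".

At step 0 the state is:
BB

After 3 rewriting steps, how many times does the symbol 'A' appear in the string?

t=0: BB
t=1: BABA
t=2: BABABABA
t=3: BABABABABABABABA

8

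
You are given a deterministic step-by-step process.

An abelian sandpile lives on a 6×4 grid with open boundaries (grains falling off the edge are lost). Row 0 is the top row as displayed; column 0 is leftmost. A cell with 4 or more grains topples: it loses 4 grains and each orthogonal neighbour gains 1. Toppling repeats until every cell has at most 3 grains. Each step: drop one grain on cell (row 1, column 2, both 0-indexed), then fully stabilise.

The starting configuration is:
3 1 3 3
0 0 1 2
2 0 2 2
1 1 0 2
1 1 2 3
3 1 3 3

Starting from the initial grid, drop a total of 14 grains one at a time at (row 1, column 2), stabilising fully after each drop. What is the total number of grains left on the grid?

t=0: 3 1 3 3
0 0 1 2
2 0 2 2
1 1 0 2
1 1 2 3
3 1 3 3
t=1: 3 1 3 3
0 0 2 2
2 0 2 2
1 1 0 2
1 1 2 3
3 1 3 3
t=2: 3 1 3 3
0 0 3 2
2 0 2 2
1 1 0 2
1 1 2 3
3 1 3 3
t=3: 3 2 1 1
0 1 2 0
2 0 3 3
1 1 0 2
1 1 2 3
3 1 3 3
t=4: 3 2 1 1
0 1 3 0
2 0 3 3
1 1 0 2
1 1 2 3
3 1 3 3
t=5: 3 2 2 1
0 2 1 2
2 1 1 0
1 1 1 3
1 1 2 3
3 1 3 3
t=6: 3 2 2 1
0 2 2 2
2 1 1 0
1 1 1 3
1 1 2 3
3 1 3 3
t=7: 3 2 2 1
0 2 3 2
2 1 1 0
1 1 1 3
1 1 2 3
3 1 3 3
t=8: 3 2 3 1
0 3 0 3
2 1 2 0
1 1 1 3
1 1 2 3
3 1 3 3
t=9: 3 2 3 1
0 3 1 3
2 1 2 0
1 1 1 3
1 1 2 3
3 1 3 3
t=10: 3 2 3 1
0 3 2 3
2 1 2 0
1 1 1 3
1 1 2 3
3 1 3 3
t=11: 3 2 3 1
0 3 3 3
2 1 2 0
1 1 1 3
1 1 2 3
3 1 3 3
t=12: 0 1 1 3
2 1 3 0
2 2 3 1
1 1 1 3
1 1 2 3
3 1 3 3
t=13: 0 1 2 3
2 2 1 1
2 3 0 2
1 1 2 3
1 1 2 3
3 1 3 3
t=14: 0 1 2 3
2 2 2 1
2 3 0 2
1 1 2 3
1 1 2 3
3 1 3 3

44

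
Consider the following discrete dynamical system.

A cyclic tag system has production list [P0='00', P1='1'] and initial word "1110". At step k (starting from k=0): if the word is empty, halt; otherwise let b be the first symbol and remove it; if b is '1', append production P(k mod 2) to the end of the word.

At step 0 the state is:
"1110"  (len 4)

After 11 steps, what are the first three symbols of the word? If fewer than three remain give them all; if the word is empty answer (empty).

k=0  "1110"  (len 4)
k=1  "11000"  (len 5)
k=2  "10001"  (len 5)
k=3  "000100"  (len 6)
k=4  "00100"  (len 5)
k=5  "0100"  (len 4)
k=6  "100"  (len 3)
k=7  "0000"  (len 4)
k=8  "000"  (len 3)
k=9  "00"  (len 2)
k=10  "0"  (len 1)
k=11  (halted — word empty)

(empty)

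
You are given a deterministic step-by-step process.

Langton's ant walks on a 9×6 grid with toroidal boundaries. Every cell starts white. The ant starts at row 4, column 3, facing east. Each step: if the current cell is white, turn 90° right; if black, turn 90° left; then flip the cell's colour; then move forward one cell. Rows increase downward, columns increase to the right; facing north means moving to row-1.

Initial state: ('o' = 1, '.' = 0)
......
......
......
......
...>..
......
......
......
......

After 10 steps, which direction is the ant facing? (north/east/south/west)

west

t=0: ......
......
......
......
...>..
......
......
......
......
t=1: ......
......
......
......
...o..
...v..
......
......
......
t=2: ......
......
......
......
...o..
..<o..
......
......
......
t=3: ......
......
......
......
..^o..
..oo..
......
......
......
t=4: ......
......
......
......
..o>..
..oo..
......
......
......
t=5: ......
......
......
...^..
..o...
..oo..
......
......
......
t=6: ......
......
......
...o>.
..o...
..oo..
......
......
......
t=7: ......
......
......
...oo.
..o.v.
..oo..
......
......
......
t=8: ......
......
......
...oo.
..o<o.
..oo..
......
......
......
t=9: ......
......
......
...^o.
..ooo.
..oo..
......
......
......
t=10: ......
......
......
..<.o.
..ooo.
..oo..
......
......
......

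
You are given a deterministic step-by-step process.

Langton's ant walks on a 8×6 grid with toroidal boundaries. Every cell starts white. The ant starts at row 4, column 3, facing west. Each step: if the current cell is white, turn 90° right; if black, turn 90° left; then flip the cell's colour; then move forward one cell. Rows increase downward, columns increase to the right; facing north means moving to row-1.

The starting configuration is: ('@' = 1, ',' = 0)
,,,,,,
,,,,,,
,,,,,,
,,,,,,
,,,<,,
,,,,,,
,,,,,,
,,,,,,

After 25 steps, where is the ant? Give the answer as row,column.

[0] ,,,,,,
,,,,,,
,,,,,,
,,,,,,
,,,<,,
,,,,,,
,,,,,,
,,,,,,
[1] ,,,,,,
,,,,,,
,,,,,,
,,,^,,
,,,@,,
,,,,,,
,,,,,,
,,,,,,
[2] ,,,,,,
,,,,,,
,,,,,,
,,,@>,
,,,@,,
,,,,,,
,,,,,,
,,,,,,
[3] ,,,,,,
,,,,,,
,,,,,,
,,,@@,
,,,@v,
,,,,,,
,,,,,,
,,,,,,
[4] ,,,,,,
,,,,,,
,,,,,,
,,,@@,
,,,<@,
,,,,,,
,,,,,,
,,,,,,
[5] ,,,,,,
,,,,,,
,,,,,,
,,,@@,
,,,,@,
,,,v,,
,,,,,,
,,,,,,
[6] ,,,,,,
,,,,,,
,,,,,,
,,,@@,
,,,,@,
,,<@,,
,,,,,,
,,,,,,
[7] ,,,,,,
,,,,,,
,,,,,,
,,,@@,
,,^,@,
,,@@,,
,,,,,,
,,,,,,
[8] ,,,,,,
,,,,,,
,,,,,,
,,,@@,
,,@>@,
,,@@,,
,,,,,,
,,,,,,
[9] ,,,,,,
,,,,,,
,,,,,,
,,,@@,
,,@@@,
,,@v,,
,,,,,,
,,,,,,
[10] ,,,,,,
,,,,,,
,,,,,,
,,,@@,
,,@@@,
,,@,>,
,,,,,,
,,,,,,
[11] ,,,,,,
,,,,,,
,,,,,,
,,,@@,
,,@@@,
,,@,@,
,,,,v,
,,,,,,
[12] ,,,,,,
,,,,,,
,,,,,,
,,,@@,
,,@@@,
,,@,@,
,,,<@,
,,,,,,
[13] ,,,,,,
,,,,,,
,,,,,,
,,,@@,
,,@@@,
,,@^@,
,,,@@,
,,,,,,
[14] ,,,,,,
,,,,,,
,,,,,,
,,,@@,
,,@@@,
,,@@>,
,,,@@,
,,,,,,
[15] ,,,,,,
,,,,,,
,,,,,,
,,,@@,
,,@@^,
,,@@,,
,,,@@,
,,,,,,
[16] ,,,,,,
,,,,,,
,,,,,,
,,,@@,
,,@<,,
,,@@,,
,,,@@,
,,,,,,
[17] ,,,,,,
,,,,,,
,,,,,,
,,,@@,
,,@,,,
,,@v,,
,,,@@,
,,,,,,
[18] ,,,,,,
,,,,,,
,,,,,,
,,,@@,
,,@,,,
,,@,>,
,,,@@,
,,,,,,
[19] ,,,,,,
,,,,,,
,,,,,,
,,,@@,
,,@,,,
,,@,@,
,,,@v,
,,,,,,
[20] ,,,,,,
,,,,,,
,,,,,,
,,,@@,
,,@,,,
,,@,@,
,,,@,>
,,,,,,
[21] ,,,,,,
,,,,,,
,,,,,,
,,,@@,
,,@,,,
,,@,@,
,,,@,@
,,,,,v
[22] ,,,,,,
,,,,,,
,,,,,,
,,,@@,
,,@,,,
,,@,@,
,,,@,@
,,,,<@
[23] ,,,,,,
,,,,,,
,,,,,,
,,,@@,
,,@,,,
,,@,@,
,,,@^@
,,,,@@
[24] ,,,,,,
,,,,,,
,,,,,,
,,,@@,
,,@,,,
,,@,@,
,,,@@>
,,,,@@
[25] ,,,,,,
,,,,,,
,,,,,,
,,,@@,
,,@,,,
,,@,@^
,,,@@,
,,,,@@

5,5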